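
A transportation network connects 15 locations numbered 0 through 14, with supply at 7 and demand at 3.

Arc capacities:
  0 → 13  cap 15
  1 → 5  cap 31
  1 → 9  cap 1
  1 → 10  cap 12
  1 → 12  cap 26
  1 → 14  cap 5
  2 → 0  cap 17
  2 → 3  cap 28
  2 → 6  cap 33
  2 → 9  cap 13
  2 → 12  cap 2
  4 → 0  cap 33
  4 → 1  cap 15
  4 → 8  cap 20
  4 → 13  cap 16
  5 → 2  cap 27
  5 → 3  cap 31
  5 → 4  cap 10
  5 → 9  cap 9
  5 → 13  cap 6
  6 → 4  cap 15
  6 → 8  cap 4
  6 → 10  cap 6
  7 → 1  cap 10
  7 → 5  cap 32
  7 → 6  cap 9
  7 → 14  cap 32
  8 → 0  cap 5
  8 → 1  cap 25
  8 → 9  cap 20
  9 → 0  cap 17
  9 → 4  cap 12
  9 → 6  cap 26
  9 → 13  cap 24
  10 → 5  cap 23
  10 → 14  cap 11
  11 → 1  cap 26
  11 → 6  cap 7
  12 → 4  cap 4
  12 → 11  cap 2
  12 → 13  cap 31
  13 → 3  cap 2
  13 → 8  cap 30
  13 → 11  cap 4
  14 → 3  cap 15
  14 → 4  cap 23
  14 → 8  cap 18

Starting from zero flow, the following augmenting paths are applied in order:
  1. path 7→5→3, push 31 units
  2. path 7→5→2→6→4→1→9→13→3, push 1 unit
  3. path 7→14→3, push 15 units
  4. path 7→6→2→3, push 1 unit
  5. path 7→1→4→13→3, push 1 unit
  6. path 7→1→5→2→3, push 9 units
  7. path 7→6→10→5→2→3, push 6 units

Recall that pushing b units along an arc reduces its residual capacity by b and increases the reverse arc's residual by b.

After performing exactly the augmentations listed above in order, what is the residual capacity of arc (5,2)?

after path 1 (7→5→3, push 31): res(5,2)=27
after path 2 (7→5→2→6→4→1→9→13→3, push 1): res(5,2)=26
after path 3 (7→14→3, push 15): res(5,2)=26
after path 4 (7→6→2→3, push 1): res(5,2)=26
after path 5 (7→1→4→13→3, push 1): res(5,2)=26
after path 6 (7→1→5→2→3, push 9): res(5,2)=17
after path 7 (7→6→10→5→2→3, push 6): res(5,2)=11

Residual capacity of (5,2): 11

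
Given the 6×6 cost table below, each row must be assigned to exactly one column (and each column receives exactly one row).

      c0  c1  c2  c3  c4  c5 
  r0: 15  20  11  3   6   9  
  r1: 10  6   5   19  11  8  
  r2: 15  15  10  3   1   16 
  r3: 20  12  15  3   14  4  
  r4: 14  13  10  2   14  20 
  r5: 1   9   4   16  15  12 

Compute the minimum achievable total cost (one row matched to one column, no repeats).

one of 2 optimal assignments: row0→col2 (cost 11), row1→col1 (cost 6), row2→col4 (cost 1), row3→col5 (cost 4), row4→col3 (cost 2), row5→col0 (cost 1)
total = 11 + 6 + 1 + 4 + 2 + 1 = 25

Minimum assignment cost: 25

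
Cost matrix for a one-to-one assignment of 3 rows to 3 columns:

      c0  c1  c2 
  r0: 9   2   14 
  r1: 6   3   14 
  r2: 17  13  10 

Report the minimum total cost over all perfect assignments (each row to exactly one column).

Minimum assignment cost: 18

optimal assignment: row0→col1 (cost 2), row1→col0 (cost 6), row2→col2 (cost 10)
total = 2 + 6 + 10 = 18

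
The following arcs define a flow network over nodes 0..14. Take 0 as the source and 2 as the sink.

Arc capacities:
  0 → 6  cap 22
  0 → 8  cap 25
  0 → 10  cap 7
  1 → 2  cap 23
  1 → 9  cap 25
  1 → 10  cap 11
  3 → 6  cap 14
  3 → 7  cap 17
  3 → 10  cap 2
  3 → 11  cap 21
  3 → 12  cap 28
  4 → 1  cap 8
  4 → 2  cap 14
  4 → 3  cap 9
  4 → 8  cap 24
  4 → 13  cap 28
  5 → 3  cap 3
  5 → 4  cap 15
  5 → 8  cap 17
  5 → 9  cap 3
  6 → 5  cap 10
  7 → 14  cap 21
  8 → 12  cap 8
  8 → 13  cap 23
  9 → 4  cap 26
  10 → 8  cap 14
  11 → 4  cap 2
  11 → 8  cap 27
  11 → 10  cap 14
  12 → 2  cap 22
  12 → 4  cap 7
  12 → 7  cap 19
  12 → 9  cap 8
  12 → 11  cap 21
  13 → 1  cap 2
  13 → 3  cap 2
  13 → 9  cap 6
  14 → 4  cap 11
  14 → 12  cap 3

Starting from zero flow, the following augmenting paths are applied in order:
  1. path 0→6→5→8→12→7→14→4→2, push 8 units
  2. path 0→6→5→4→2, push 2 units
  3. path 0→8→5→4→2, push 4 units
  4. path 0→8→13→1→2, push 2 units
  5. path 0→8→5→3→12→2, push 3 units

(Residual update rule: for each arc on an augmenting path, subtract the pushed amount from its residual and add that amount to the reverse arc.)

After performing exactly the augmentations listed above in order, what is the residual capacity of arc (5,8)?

Residual capacity of (5,8): 16

after path 1 (0→6→5→8→12→7→14→4→2, push 8): res(5,8)=9
after path 2 (0→6→5→4→2, push 2): res(5,8)=9
after path 3 (0→8→5→4→2, push 4): res(5,8)=13
after path 4 (0→8→13→1→2, push 2): res(5,8)=13
after path 5 (0→8→5→3→12→2, push 3): res(5,8)=16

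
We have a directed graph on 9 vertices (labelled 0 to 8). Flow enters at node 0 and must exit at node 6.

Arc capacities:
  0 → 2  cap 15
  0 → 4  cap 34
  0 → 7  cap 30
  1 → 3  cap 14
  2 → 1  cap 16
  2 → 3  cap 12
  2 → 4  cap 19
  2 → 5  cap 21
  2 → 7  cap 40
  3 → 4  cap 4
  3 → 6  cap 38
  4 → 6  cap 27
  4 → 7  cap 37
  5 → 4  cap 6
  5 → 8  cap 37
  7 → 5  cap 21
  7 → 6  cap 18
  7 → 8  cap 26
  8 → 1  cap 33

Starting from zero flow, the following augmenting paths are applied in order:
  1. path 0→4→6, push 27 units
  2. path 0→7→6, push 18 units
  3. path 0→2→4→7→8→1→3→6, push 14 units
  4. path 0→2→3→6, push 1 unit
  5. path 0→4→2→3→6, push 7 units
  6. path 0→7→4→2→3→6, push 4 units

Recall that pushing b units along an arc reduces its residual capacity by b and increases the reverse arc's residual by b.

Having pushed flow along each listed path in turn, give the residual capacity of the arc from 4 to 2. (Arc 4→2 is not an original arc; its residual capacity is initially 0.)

Residual capacity of (4,2): 3

after path 1 (0→4→6, push 27): res(4,2)=0
after path 2 (0→7→6, push 18): res(4,2)=0
after path 3 (0→2→4→7→8→1→3→6, push 14): res(4,2)=14
after path 4 (0→2→3→6, push 1): res(4,2)=14
after path 5 (0→4→2→3→6, push 7): res(4,2)=7
after path 6 (0→7→4→2→3→6, push 4): res(4,2)=3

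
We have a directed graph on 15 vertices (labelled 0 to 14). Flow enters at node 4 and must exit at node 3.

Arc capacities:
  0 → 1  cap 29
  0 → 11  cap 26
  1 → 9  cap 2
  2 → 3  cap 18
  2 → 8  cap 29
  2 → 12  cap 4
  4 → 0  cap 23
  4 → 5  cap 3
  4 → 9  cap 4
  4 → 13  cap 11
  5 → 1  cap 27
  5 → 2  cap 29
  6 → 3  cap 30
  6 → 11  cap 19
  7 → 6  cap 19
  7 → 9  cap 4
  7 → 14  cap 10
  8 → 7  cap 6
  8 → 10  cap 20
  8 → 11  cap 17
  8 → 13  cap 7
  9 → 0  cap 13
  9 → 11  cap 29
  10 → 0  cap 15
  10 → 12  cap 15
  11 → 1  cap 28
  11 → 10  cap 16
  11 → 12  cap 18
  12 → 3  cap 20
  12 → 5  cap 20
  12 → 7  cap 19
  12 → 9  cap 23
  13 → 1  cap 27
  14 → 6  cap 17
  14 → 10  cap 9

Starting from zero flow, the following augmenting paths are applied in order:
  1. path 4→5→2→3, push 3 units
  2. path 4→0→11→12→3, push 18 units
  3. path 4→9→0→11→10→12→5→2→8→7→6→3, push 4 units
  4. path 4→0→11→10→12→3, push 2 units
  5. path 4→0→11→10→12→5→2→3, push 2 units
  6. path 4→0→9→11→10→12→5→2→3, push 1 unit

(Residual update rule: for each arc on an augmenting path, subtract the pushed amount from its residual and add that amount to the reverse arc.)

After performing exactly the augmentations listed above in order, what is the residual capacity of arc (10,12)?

after path 1 (4→5→2→3, push 3): res(10,12)=15
after path 2 (4→0→11→12→3, push 18): res(10,12)=15
after path 3 (4→9→0→11→10→12→5→2→8→7→6→3, push 4): res(10,12)=11
after path 4 (4→0→11→10→12→3, push 2): res(10,12)=9
after path 5 (4→0→11→10→12→5→2→3, push 2): res(10,12)=7
after path 6 (4→0→9→11→10→12→5→2→3, push 1): res(10,12)=6

Residual capacity of (10,12): 6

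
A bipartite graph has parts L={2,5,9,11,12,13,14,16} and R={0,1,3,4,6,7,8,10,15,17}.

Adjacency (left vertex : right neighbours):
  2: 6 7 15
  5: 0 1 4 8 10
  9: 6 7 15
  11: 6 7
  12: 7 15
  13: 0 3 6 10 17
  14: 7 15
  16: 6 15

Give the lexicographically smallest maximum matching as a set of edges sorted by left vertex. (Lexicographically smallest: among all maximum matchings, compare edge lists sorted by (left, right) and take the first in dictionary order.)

Lex-smallest maximum matching: {(2,6), (5,0), (9,7), (12,15), (13,3)}

|M| = 5 (so the lex-smallest maximum matching has 5 edges)
process left vertices in ascending order; for each, take the smallest-labelled available neighbour that still permits 5 edges overall, or leave it unmatched if none does
lex-smallest matching: {2-6, 5-0, 9-7, 12-15, 13-3}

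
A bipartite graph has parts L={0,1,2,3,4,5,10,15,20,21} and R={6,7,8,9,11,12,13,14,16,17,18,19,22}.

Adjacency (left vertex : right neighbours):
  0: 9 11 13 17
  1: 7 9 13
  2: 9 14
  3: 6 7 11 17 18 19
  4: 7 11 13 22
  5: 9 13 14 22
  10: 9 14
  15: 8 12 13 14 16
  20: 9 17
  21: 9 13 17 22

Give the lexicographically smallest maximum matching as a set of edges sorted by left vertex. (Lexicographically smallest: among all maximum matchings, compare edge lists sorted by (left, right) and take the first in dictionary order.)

Lex-smallest maximum matching: {(0,9), (1,7), (2,14), (3,6), (4,11), (5,13), (15,8), (20,17), (21,22)}

|M| = 9 (so the lex-smallest maximum matching has 9 edges)
process left vertices in ascending order; for each, take the smallest-labelled available neighbour that still permits 9 edges overall, or leave it unmatched if none does
lex-smallest matching: {0-9, 1-7, 2-14, 3-6, 4-11, 5-13, 15-8, 20-17, 21-22}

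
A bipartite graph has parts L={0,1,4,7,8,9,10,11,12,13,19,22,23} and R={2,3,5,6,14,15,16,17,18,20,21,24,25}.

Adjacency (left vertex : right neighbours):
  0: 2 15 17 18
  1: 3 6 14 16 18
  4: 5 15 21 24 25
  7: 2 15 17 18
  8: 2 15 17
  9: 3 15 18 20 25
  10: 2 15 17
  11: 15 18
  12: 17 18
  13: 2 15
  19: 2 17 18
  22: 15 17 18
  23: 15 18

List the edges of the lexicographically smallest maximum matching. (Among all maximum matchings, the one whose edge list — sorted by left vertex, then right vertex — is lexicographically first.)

Lex-smallest maximum matching: {(0,2), (1,3), (4,5), (7,15), (8,17), (9,20), (11,18)}

|M| = 7 (so the lex-smallest maximum matching has 7 edges)
process left vertices in ascending order; for each, take the smallest-labelled available neighbour that still permits 7 edges overall, or leave it unmatched if none does
lex-smallest matching: {0-2, 1-3, 4-5, 7-15, 8-17, 9-20, 11-18}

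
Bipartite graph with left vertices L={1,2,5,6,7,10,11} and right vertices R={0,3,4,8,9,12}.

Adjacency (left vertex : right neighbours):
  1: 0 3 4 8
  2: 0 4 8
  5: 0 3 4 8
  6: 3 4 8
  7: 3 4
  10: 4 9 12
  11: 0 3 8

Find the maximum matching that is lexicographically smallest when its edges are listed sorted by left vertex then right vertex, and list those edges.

Lex-smallest maximum matching: {(1,0), (2,4), (5,3), (6,8), (10,9)}

|M| = 5 (so the lex-smallest maximum matching has 5 edges)
process left vertices in ascending order; for each, take the smallest-labelled available neighbour that still permits 5 edges overall, or leave it unmatched if none does
lex-smallest matching: {1-0, 2-4, 5-3, 6-8, 10-9}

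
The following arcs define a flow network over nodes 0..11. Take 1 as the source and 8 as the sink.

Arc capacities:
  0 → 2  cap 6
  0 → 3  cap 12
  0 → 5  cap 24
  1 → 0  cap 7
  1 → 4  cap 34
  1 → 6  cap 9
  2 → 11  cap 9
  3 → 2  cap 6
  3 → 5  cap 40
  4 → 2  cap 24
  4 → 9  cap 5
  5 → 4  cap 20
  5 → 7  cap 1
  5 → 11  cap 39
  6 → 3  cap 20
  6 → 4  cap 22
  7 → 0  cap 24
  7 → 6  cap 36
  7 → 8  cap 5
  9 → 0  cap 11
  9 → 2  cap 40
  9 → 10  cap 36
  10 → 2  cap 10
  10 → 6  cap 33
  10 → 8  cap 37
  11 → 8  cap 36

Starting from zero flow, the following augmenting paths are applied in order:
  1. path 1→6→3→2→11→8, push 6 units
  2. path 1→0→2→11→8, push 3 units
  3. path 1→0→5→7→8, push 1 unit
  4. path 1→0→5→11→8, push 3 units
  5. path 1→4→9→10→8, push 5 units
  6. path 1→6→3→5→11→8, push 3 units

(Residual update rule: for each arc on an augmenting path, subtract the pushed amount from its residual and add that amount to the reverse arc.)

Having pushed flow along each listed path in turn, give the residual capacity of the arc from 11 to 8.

after path 1 (1→6→3→2→11→8, push 6): res(11,8)=30
after path 2 (1→0→2→11→8, push 3): res(11,8)=27
after path 3 (1→0→5→7→8, push 1): res(11,8)=27
after path 4 (1→0→5→11→8, push 3): res(11,8)=24
after path 5 (1→4→9→10→8, push 5): res(11,8)=24
after path 6 (1→6→3→5→11→8, push 3): res(11,8)=21

Residual capacity of (11,8): 21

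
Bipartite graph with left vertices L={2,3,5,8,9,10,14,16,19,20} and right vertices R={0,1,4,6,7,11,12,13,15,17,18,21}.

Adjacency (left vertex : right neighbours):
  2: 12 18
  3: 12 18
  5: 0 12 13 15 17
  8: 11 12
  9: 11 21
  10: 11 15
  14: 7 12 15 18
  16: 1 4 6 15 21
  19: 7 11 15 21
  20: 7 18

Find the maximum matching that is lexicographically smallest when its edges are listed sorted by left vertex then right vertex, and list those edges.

Lex-smallest maximum matching: {(2,12), (3,18), (5,0), (8,11), (9,21), (10,15), (14,7), (16,1)}

|M| = 8 (so the lex-smallest maximum matching has 8 edges)
process left vertices in ascending order; for each, take the smallest-labelled available neighbour that still permits 8 edges overall, or leave it unmatched if none does
lex-smallest matching: {2-12, 3-18, 5-0, 8-11, 9-21, 10-15, 14-7, 16-1}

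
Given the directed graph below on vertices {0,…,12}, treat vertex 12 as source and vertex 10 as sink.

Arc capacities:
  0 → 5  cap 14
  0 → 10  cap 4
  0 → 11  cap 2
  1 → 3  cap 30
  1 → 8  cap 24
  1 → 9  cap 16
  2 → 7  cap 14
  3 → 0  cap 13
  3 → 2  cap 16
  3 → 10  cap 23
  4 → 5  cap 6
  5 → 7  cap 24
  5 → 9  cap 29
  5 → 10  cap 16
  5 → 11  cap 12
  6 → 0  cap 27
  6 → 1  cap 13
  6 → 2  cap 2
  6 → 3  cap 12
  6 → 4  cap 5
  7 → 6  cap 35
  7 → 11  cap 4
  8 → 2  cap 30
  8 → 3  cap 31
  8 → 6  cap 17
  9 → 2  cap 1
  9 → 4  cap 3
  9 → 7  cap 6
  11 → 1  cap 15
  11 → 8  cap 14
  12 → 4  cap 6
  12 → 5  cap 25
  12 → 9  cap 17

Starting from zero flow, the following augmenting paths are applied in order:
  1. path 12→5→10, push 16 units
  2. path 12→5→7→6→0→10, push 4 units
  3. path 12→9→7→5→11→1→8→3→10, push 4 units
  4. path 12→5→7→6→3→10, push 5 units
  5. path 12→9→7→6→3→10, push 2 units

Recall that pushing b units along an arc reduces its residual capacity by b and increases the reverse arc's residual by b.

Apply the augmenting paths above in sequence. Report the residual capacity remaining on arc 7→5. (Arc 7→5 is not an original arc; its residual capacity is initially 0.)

Residual capacity of (7,5): 5

after path 1 (12→5→10, push 16): res(7,5)=0
after path 2 (12→5→7→6→0→10, push 4): res(7,5)=4
after path 3 (12→9→7→5→11→1→8→3→10, push 4): res(7,5)=0
after path 4 (12→5→7→6→3→10, push 5): res(7,5)=5
after path 5 (12→9→7→6→3→10, push 2): res(7,5)=5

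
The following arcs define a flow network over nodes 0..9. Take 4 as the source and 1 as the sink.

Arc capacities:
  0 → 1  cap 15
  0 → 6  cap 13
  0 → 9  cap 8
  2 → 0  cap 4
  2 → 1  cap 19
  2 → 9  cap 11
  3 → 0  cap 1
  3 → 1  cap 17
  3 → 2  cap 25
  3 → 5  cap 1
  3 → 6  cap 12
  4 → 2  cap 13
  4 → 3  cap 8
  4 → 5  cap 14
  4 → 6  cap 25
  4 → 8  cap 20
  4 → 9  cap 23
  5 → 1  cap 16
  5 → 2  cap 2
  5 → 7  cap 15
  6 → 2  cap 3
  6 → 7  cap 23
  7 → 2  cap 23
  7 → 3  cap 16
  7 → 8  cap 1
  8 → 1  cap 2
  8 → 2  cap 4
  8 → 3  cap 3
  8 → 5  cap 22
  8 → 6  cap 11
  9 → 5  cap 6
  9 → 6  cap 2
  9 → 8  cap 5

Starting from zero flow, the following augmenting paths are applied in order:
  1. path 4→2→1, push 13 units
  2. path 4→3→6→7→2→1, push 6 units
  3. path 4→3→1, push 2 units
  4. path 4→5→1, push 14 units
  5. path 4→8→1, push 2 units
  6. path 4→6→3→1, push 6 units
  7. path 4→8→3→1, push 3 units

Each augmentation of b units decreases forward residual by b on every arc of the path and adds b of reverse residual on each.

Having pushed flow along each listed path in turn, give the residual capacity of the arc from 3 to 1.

after path 1 (4→2→1, push 13): res(3,1)=17
after path 2 (4→3→6→7→2→1, push 6): res(3,1)=17
after path 3 (4→3→1, push 2): res(3,1)=15
after path 4 (4→5→1, push 14): res(3,1)=15
after path 5 (4→8→1, push 2): res(3,1)=15
after path 6 (4→6→3→1, push 6): res(3,1)=9
after path 7 (4→8→3→1, push 3): res(3,1)=6

Residual capacity of (3,1): 6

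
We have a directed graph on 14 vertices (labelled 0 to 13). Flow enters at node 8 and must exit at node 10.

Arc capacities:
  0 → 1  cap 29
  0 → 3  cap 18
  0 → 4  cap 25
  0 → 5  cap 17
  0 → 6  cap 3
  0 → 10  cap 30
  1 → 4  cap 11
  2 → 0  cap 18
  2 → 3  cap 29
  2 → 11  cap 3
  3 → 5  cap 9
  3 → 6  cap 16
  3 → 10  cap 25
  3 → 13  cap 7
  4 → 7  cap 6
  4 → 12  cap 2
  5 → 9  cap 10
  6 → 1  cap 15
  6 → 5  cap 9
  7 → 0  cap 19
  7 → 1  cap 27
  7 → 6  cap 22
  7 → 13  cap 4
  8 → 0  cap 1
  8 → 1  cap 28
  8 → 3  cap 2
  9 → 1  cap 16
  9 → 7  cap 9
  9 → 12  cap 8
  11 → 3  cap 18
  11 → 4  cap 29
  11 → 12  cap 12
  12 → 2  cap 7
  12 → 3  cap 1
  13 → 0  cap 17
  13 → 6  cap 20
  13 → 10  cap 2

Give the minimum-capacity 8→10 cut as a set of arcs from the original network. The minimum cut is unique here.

Min-cut arcs: {(4,7), (4,12), (8,0), (8,3)} (total capacity 11)

augment #1: 8→0→10 push 1
augment #2: 8→3→10 push 2
augment #3: 8→1→4→7→0→10 push 6
augment #4: 8→1→4→12→3→10 push 1
augment #5: 8→1→4→12→2→0→10 push 1
max flow = 11; residual-reachable set from 8 gives S-side
cut edges (S→T): {(4,7), (4,12), (8,0), (8,3)} total cap 11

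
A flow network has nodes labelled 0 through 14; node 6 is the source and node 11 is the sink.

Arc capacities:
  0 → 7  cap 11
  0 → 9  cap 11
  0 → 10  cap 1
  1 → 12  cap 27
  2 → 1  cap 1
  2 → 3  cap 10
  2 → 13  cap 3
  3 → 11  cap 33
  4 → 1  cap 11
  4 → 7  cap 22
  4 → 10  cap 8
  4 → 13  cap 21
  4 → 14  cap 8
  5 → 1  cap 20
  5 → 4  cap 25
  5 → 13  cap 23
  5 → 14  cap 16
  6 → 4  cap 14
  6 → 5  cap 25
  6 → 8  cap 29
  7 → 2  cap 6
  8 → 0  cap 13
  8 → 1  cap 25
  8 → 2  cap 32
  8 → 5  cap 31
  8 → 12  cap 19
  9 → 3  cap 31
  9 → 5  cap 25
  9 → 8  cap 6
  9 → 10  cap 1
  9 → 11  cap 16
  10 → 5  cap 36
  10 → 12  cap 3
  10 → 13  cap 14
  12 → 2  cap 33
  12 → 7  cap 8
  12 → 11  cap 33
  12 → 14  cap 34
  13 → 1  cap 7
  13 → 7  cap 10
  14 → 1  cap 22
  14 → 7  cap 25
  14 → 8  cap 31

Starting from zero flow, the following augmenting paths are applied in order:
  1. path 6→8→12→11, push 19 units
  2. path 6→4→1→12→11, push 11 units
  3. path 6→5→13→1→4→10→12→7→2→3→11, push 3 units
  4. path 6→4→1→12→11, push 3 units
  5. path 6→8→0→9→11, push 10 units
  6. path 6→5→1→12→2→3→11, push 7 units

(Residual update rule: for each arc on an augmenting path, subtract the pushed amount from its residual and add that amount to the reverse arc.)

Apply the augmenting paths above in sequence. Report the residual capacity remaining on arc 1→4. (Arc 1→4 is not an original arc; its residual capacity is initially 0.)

Residual capacity of (1,4): 11

after path 1 (6→8→12→11, push 19): res(1,4)=0
after path 2 (6→4→1→12→11, push 11): res(1,4)=11
after path 3 (6→5→13→1→4→10→12→7→2→3→11, push 3): res(1,4)=8
after path 4 (6→4→1→12→11, push 3): res(1,4)=11
after path 5 (6→8→0→9→11, push 10): res(1,4)=11
after path 6 (6→5→1→12→2→3→11, push 7): res(1,4)=11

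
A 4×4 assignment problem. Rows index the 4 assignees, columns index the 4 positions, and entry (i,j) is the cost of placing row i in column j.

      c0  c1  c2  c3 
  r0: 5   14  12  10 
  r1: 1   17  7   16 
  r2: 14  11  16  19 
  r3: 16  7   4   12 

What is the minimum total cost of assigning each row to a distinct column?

optimal assignment: row0→col3 (cost 10), row1→col0 (cost 1), row2→col1 (cost 11), row3→col2 (cost 4)
total = 10 + 1 + 11 + 4 = 26

Minimum assignment cost: 26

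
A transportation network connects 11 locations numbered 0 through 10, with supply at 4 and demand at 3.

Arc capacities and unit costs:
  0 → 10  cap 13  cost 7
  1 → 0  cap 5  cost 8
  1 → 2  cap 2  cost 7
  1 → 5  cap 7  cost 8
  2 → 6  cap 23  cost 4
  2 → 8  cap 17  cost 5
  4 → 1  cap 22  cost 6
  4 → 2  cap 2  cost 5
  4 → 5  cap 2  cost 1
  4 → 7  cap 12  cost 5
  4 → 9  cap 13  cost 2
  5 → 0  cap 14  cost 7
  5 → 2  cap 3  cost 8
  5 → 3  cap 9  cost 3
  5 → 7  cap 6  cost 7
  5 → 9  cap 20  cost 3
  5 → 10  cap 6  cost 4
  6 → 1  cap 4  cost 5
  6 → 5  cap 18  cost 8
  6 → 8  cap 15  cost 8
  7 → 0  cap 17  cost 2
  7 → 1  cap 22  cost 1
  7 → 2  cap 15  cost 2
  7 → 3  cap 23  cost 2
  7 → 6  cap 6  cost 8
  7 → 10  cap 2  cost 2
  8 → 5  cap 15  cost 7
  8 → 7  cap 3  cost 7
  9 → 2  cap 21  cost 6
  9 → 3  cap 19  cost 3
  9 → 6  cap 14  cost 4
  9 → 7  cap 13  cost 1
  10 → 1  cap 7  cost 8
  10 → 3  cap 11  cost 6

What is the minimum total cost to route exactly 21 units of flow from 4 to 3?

shortest-cost path #1: 4→5→3 push 2 @ unit cost 4 (adds 8)
shortest-cost path #2: 4→9→3 push 13 @ unit cost 5 (adds 65)
shortest-cost path #3: 4→7→3 push 6 @ unit cost 7 (adds 42)
total cost = 115

Minimum cost for 21 units: 115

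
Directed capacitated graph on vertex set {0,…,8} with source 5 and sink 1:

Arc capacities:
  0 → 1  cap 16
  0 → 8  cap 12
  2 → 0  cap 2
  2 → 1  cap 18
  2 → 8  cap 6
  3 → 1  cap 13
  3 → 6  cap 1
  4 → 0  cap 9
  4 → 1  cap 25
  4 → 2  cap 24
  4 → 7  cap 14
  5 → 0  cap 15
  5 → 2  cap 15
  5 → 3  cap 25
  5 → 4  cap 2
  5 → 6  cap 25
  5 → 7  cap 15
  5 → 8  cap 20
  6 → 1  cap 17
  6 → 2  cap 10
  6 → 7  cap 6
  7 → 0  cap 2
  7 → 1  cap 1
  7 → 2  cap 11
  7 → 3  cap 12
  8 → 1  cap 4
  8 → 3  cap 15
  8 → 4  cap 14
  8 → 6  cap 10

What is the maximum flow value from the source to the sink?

augment #1: 5→0→1 bottleneck 15, total now 15
augment #2: 5→2→1 bottleneck 15, total now 30
augment #3: 5→3→1 bottleneck 13, total now 43
augment #4: 5→4→1 bottleneck 2, total now 45
augment #5: 5→6→1 bottleneck 17, total now 62
augment #6: 5→7→1 bottleneck 1, total now 63
augment #7: 5→8→1 bottleneck 4, total now 67
augment #8: 5→6→2→1 bottleneck 3, total now 70
augment #9: 5→7→0→1 bottleneck 1, total now 71
augment #10: 5→8→4→1 bottleneck 14, total now 85

Maximum flow value: 85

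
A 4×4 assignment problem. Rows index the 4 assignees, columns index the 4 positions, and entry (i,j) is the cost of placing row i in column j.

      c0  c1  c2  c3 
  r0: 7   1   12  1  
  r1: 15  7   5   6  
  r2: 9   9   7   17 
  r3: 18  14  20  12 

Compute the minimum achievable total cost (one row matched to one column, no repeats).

optimal assignment: row0→col1 (cost 1), row1→col2 (cost 5), row2→col0 (cost 9), row3→col3 (cost 12)
total = 1 + 5 + 9 + 12 = 27

Minimum assignment cost: 27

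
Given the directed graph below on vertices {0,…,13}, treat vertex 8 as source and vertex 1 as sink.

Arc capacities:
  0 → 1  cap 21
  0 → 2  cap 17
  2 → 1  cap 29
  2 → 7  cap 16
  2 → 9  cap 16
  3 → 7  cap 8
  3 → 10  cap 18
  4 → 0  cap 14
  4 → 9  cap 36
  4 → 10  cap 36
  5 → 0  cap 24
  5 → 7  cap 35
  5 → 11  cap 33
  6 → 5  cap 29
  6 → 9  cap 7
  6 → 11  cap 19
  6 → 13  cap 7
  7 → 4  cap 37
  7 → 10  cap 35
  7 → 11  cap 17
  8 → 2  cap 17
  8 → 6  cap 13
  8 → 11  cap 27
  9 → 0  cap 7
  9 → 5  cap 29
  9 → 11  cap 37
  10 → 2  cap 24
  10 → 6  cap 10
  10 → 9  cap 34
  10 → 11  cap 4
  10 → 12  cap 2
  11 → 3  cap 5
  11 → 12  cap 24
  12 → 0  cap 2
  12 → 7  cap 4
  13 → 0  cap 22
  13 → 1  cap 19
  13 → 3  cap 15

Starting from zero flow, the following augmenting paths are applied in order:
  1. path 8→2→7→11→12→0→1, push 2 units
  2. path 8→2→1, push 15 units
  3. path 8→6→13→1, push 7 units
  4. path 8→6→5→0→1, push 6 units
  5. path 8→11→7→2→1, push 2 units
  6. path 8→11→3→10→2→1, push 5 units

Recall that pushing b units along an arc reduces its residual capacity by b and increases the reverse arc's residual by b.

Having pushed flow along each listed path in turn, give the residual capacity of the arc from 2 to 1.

after path 1 (8→2→7→11→12→0→1, push 2): res(2,1)=29
after path 2 (8→2→1, push 15): res(2,1)=14
after path 3 (8→6→13→1, push 7): res(2,1)=14
after path 4 (8→6→5→0→1, push 6): res(2,1)=14
after path 5 (8→11→7→2→1, push 2): res(2,1)=12
after path 6 (8→11→3→10→2→1, push 5): res(2,1)=7

Residual capacity of (2,1): 7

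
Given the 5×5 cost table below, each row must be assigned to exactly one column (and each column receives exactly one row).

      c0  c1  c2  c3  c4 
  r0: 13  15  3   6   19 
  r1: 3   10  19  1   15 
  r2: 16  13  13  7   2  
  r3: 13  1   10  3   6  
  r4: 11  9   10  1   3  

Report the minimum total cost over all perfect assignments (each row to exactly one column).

optimal assignment: row0→col2 (cost 3), row1→col0 (cost 3), row2→col4 (cost 2), row3→col1 (cost 1), row4→col3 (cost 1)
total = 3 + 3 + 2 + 1 + 1 = 10

Minimum assignment cost: 10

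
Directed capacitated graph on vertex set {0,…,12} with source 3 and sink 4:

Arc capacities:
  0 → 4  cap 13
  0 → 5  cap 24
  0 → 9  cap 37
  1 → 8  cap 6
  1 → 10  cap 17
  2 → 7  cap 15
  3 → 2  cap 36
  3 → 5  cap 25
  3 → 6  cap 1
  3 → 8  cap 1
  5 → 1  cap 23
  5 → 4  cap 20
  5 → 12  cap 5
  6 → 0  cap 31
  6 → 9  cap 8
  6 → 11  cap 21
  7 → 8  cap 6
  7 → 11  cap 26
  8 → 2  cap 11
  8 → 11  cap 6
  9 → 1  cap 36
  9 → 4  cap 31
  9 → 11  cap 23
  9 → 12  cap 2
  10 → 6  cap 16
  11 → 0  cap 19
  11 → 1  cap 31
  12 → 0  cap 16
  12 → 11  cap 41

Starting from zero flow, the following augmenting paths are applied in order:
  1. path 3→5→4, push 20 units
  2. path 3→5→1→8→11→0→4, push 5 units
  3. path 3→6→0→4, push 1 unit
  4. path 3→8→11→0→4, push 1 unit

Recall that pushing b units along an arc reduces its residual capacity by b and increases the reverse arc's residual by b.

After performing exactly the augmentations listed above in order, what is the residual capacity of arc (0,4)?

Residual capacity of (0,4): 6

after path 1 (3→5→4, push 20): res(0,4)=13
after path 2 (3→5→1→8→11→0→4, push 5): res(0,4)=8
after path 3 (3→6→0→4, push 1): res(0,4)=7
after path 4 (3→8→11→0→4, push 1): res(0,4)=6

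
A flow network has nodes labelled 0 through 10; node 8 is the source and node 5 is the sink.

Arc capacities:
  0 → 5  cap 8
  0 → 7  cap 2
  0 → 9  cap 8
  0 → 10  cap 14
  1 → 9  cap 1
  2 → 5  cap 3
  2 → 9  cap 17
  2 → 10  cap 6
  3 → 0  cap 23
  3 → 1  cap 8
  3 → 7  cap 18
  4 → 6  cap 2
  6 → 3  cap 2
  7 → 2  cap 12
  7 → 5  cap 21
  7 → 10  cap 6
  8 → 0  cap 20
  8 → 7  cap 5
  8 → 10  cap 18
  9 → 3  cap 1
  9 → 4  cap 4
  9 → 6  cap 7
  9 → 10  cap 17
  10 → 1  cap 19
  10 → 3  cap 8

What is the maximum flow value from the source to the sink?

augment #1: 8→0→5 bottleneck 8, total now 8
augment #2: 8→7→5 bottleneck 5, total now 13
augment #3: 8→0→7→5 bottleneck 2, total now 15
augment #4: 8→10→3→7→5 bottleneck 8, total now 23
augment #5: 8→0→9→3→7→5 bottleneck 1, total now 24
augment #6: 8→0→9→6→3→7→5 bottleneck 2, total now 26

Maximum flow value: 26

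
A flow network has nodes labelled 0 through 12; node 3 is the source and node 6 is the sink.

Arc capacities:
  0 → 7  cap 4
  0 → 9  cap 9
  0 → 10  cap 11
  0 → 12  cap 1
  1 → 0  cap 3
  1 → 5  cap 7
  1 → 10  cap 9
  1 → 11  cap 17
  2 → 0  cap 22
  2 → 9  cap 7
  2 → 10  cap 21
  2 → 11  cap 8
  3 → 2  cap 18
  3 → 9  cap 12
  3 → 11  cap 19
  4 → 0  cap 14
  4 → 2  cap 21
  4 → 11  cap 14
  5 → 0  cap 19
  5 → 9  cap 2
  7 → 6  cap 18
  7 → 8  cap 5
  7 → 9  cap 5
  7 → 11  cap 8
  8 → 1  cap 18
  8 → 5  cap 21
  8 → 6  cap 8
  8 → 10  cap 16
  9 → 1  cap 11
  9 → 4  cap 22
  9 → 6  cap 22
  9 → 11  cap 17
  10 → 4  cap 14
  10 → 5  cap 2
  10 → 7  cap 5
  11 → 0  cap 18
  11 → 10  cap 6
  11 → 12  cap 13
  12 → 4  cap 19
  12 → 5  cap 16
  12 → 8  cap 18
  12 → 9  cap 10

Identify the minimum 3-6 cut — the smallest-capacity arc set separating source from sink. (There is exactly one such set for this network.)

augment #1: 3→9→6 push 12
augment #2: 3→2→9→6 push 7
augment #3: 3→2→0→7→6 push 4
augment #4: 3→2→0→9→6 push 3
augment #5: 3→2→10→7→6 push 4
augment #6: 3→11→10→7→6 push 1
augment #7: 3→11→12→8→6 push 8
max flow = 39; residual-reachable set from 3 gives S-side
cut edges (S→T): {(0,7), (8,6), (9,6), (10,7)} total cap 39

Min-cut arcs: {(0,7), (8,6), (9,6), (10,7)} (total capacity 39)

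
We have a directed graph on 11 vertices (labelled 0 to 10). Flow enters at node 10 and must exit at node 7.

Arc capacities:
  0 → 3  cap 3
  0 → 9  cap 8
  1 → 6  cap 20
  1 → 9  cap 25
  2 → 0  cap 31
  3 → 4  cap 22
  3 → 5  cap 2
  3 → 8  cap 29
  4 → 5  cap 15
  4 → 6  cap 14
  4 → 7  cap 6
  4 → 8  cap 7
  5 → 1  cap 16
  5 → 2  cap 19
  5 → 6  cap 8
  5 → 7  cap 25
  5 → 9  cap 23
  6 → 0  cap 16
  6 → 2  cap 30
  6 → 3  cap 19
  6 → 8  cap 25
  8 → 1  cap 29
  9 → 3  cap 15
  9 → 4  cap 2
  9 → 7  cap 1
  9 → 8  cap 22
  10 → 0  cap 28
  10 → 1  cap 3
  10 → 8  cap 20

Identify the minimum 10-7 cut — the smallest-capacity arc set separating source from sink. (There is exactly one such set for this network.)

Min-cut arcs: {(3,5), (4,5), (4,7), (9,7)} (total capacity 24)

augment #1: 10→0→9→7 push 1
augment #2: 10→0→3→4→7 push 3
augment #3: 10→0→9→4→7 push 2
augment #4: 10→0→9→3→4→7 push 1
augment #5: 10→0→9→3→5→7 push 2
augment #6: 10→0→9→3→4→5→7 push 2
augment #7: 10→1→6→3→4→5→7 push 3
augment #8: 10→8→1→6→3→4→5→7 push 10
max flow = 24; residual-reachable set from 10 gives S-side
cut edges (S→T): {(3,5), (4,5), (4,7), (9,7)} total cap 24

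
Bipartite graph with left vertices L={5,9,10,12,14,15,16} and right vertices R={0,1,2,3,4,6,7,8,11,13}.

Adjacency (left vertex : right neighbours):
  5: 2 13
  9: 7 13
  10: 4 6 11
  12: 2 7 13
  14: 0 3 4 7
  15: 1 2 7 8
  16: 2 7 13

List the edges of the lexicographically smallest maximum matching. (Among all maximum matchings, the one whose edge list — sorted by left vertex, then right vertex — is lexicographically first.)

Lex-smallest maximum matching: {(5,2), (9,7), (10,4), (12,13), (14,0), (15,1)}

|M| = 6 (so the lex-smallest maximum matching has 6 edges)
process left vertices in ascending order; for each, take the smallest-labelled available neighbour that still permits 6 edges overall, or leave it unmatched if none does
lex-smallest matching: {5-2, 9-7, 10-4, 12-13, 14-0, 15-1}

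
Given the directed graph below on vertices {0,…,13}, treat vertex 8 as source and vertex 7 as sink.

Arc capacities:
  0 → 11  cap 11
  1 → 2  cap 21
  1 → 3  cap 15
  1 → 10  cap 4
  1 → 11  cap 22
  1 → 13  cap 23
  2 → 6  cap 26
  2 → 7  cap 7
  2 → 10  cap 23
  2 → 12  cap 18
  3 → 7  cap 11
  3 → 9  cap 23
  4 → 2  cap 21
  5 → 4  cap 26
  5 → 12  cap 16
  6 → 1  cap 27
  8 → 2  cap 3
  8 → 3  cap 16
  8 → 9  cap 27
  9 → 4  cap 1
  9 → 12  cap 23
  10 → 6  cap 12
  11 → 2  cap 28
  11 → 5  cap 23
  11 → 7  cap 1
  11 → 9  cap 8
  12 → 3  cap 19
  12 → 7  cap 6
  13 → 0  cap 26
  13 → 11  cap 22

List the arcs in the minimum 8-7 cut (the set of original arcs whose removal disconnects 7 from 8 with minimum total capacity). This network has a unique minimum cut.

Min-cut arcs: {(3,7), (8,2), (9,4), (12,7)} (total capacity 21)

augment #1: 8→2→7 push 3
augment #2: 8→3→7 push 11
augment #3: 8→9→12→7 push 6
augment #4: 8→9→4→2→7 push 1
max flow = 21; residual-reachable set from 8 gives S-side
cut edges (S→T): {(3,7), (8,2), (9,4), (12,7)} total cap 21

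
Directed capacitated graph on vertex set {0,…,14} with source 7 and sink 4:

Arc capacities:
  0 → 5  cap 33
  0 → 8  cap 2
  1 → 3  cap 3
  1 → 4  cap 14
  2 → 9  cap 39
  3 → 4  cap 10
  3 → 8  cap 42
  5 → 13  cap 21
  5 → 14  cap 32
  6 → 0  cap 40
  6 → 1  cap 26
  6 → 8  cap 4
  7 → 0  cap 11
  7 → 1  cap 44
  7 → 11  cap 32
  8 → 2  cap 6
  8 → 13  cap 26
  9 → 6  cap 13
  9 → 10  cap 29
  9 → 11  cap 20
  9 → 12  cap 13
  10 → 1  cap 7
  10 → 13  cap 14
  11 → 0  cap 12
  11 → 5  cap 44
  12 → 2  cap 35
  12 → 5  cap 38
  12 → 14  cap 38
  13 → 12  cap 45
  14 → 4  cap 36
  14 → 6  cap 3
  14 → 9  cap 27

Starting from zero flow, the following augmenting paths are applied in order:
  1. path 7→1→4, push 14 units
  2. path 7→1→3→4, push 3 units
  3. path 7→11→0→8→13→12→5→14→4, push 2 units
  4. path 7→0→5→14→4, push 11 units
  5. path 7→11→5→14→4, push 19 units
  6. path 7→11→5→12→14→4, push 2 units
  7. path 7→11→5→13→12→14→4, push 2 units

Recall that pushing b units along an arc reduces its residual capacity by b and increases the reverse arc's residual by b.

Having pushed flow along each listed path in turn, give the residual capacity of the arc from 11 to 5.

after path 1 (7→1→4, push 14): res(11,5)=44
after path 2 (7→1→3→4, push 3): res(11,5)=44
after path 3 (7→11→0→8→13→12→5→14→4, push 2): res(11,5)=44
after path 4 (7→0→5→14→4, push 11): res(11,5)=44
after path 5 (7→11→5→14→4, push 19): res(11,5)=25
after path 6 (7→11→5→12→14→4, push 2): res(11,5)=23
after path 7 (7→11→5→13→12→14→4, push 2): res(11,5)=21

Residual capacity of (11,5): 21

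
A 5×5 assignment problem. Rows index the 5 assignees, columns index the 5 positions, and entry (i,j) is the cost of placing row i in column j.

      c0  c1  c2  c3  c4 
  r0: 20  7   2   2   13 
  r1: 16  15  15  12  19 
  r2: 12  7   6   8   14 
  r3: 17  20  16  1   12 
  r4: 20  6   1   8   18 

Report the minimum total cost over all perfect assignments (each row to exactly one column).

Minimum assignment cost: 38

one of 2 optimal assignments: row0→col3 (cost 2), row1→col0 (cost 16), row2→col1 (cost 7), row3→col4 (cost 12), row4→col2 (cost 1)
total = 2 + 16 + 7 + 12 + 1 = 38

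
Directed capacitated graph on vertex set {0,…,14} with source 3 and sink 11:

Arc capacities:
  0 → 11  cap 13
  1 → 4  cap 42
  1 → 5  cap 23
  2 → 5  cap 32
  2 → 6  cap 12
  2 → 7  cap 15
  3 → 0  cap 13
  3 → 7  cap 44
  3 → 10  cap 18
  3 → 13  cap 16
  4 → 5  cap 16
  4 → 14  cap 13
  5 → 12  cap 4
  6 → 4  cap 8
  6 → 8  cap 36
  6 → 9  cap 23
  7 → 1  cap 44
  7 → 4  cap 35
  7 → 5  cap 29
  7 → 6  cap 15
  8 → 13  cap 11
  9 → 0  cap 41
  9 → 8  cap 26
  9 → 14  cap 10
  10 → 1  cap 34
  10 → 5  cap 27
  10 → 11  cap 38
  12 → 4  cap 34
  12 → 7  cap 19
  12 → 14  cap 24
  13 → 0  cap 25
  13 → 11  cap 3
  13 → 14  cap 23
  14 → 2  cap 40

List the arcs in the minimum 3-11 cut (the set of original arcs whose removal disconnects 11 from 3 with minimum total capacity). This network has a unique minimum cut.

Min-cut arcs: {(0,11), (3,10), (13,11)} (total capacity 34)

augment #1: 3→0→11 push 13
augment #2: 3→10→11 push 18
augment #3: 3→13→11 push 3
max flow = 34; residual-reachable set from 3 gives S-side
cut edges (S→T): {(0,11), (3,10), (13,11)} total cap 34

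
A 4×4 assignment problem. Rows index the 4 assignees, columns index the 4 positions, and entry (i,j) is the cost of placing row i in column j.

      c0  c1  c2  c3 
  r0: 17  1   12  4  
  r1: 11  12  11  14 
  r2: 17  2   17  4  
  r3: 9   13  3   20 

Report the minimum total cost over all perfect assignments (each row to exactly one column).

Minimum assignment cost: 19

optimal assignment: row0→col1 (cost 1), row1→col0 (cost 11), row2→col3 (cost 4), row3→col2 (cost 3)
total = 1 + 11 + 4 + 3 = 19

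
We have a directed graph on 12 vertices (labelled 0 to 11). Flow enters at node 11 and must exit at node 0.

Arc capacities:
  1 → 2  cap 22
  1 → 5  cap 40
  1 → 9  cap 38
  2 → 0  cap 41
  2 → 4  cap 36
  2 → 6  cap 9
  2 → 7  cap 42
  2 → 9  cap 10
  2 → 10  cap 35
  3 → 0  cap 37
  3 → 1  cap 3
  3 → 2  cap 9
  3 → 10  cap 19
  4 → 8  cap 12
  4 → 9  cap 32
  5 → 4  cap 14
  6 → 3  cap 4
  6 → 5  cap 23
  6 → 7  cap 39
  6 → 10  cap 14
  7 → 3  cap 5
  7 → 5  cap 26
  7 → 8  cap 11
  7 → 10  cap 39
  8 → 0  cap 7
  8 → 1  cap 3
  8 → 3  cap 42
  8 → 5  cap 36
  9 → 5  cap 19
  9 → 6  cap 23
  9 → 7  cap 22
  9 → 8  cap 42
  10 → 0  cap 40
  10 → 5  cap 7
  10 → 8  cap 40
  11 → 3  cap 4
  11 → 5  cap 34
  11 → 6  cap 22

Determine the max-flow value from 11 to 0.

augment #1: 11→3→0 bottleneck 4, total now 4
augment #2: 11→6→3→0 bottleneck 4, total now 8
augment #3: 11→6→10→0 bottleneck 14, total now 22
augment #4: 11→5→4→8→0 bottleneck 7, total now 29
augment #5: 11→6→7→3→0 bottleneck 4, total now 33
augment #6: 11→5→4→8→3→0 bottleneck 5, total now 38
augment #7: 11→5→4→9→7→3→0 bottleneck 1, total now 39
augment #8: 11→5→4→9→7→10→0 bottleneck 1, total now 40

Maximum flow value: 40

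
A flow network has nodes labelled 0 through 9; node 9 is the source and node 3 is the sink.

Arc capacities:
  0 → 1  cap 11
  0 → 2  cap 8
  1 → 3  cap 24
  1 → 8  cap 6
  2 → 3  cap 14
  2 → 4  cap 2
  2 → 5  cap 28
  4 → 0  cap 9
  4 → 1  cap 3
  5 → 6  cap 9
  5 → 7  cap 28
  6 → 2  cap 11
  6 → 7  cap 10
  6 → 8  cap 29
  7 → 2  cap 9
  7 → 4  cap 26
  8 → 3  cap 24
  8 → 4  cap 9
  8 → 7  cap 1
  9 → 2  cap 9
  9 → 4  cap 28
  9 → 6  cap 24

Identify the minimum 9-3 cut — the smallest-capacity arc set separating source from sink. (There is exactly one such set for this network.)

augment #1: 9→2→3 push 9
augment #2: 9→4→1→3 push 3
augment #3: 9→6→2→3 push 5
augment #4: 9→6→8→3 push 19
augment #5: 9→4→0→1→3 push 9
max flow = 45; residual-reachable set from 9 gives S-side
cut edges (S→T): {(4,0), (4,1), (9,2), (9,6)} total cap 45

Min-cut arcs: {(4,0), (4,1), (9,2), (9,6)} (total capacity 45)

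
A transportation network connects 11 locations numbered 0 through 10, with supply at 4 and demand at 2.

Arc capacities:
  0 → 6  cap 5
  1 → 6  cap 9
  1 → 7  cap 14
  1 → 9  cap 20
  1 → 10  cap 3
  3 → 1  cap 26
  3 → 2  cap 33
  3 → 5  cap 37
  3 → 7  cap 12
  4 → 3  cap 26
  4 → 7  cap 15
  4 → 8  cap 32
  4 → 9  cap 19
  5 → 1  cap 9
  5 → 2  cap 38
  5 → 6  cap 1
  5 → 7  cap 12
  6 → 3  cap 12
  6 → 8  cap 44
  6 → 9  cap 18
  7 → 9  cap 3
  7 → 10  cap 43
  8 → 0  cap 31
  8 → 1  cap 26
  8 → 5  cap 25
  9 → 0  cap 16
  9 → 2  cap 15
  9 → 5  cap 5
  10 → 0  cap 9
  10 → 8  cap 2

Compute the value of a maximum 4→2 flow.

augment #1: 4→3→2 bottleneck 26, total now 26
augment #2: 4→9→2 bottleneck 15, total now 41
augment #3: 4→8→5→2 bottleneck 25, total now 66
augment #4: 4→9→5→2 bottleneck 4, total now 70
augment #5: 4→7→9→5→2 bottleneck 1, total now 71
augment #6: 4→8→0→6→3→2 bottleneck 5, total now 76
augment #7: 4→8→1→6→3→2 bottleneck 2, total now 78
augment #8: 4→7→10→8→1→6→3→5→2 bottleneck 2, total now 80
augment #9: 4→7→9→0→8→1→6→3→5→2 bottleneck 2, total now 82
augment #10: 4→7→10→0→8→1→6→3→5→2 bottleneck 1, total now 83

Maximum flow value: 83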